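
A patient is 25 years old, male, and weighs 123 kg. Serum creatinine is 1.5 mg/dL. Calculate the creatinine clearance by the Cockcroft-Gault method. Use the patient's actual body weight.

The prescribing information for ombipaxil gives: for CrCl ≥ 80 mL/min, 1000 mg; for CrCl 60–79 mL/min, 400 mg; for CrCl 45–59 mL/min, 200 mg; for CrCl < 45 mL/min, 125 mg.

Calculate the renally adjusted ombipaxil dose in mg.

CrCl = (140 − 25) × 123 / (72 × 1.5) = 14145.0 / 108.00 ≈ 131.0 mL/min
CrCl ≈ 131 mL/min → bracket ≥ 80 mL/min.
Dose for this bracket: 1000 mg.

1000 mg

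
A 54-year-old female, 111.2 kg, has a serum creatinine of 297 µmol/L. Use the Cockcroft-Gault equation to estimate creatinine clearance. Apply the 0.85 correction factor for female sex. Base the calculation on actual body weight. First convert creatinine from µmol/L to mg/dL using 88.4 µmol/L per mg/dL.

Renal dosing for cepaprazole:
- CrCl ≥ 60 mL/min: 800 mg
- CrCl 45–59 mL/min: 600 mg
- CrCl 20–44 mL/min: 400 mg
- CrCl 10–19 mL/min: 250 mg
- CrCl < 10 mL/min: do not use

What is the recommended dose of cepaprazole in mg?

400 mg

SCr = 297 / 88.4 = 3.36 mg/dL
CrCl = (140 − 54) × 111.2 / (72 × 3.36) × 0.85 = 9563.2 / 241.92 × 0.85 ≈ 33.6 mL/min
CrCl ≈ 34 mL/min → bracket 20–44 mL/min.
Dose for this bracket: 400 mg.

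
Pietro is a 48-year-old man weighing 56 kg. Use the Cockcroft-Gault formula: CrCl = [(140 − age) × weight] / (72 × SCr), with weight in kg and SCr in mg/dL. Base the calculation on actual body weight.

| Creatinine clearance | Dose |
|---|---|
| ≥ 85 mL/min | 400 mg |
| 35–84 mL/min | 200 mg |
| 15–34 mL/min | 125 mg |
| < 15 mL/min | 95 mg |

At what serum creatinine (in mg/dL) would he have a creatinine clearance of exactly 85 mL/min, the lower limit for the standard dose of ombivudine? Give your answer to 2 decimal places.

Standard dose requires CrCl ≥ 85 mL/min.
Set (140 − 48) × 56 / (72 × SCr) = 85
SCr = (140 − 48) × 56 / (72 × 85) = 0.842 mg/dL

0.84 mg/dL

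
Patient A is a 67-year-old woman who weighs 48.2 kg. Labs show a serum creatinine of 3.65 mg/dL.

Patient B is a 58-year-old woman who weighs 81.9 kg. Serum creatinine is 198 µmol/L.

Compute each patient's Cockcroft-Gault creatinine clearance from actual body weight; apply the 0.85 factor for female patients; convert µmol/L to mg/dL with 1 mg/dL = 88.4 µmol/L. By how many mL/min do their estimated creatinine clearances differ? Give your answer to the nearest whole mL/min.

24 mL/min

Patient A: CrCl = (140 − 67) × 48.2 / (72 × 3.65) × 0.85 = 3518.6 / 262.80 × 0.85 ≈ 11.4 mL/min
Patient B: SCr = 198 / 88.4 = 2.24 mg/dL
Patient B: CrCl = (140 − 58) × 81.9 / (72 × 2.24) × 0.85 = 6715.8 / 161.28 × 0.85 ≈ 35.4 mL/min
|11.4 − 35.4| = 24.0 mL/min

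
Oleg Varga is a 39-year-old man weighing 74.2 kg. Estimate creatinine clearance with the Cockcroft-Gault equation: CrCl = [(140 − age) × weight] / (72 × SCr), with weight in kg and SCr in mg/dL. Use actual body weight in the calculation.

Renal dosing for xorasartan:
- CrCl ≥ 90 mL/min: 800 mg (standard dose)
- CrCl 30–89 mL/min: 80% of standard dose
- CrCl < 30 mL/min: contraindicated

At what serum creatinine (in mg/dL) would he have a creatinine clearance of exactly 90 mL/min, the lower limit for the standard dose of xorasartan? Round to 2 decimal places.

Standard dose requires CrCl ≥ 90 mL/min.
Set (140 − 39) × 74.2 / (72 × SCr) = 90
SCr = (140 − 39) × 74.2 / (72 × 90) = 1.157 mg/dL

1.16 mg/dL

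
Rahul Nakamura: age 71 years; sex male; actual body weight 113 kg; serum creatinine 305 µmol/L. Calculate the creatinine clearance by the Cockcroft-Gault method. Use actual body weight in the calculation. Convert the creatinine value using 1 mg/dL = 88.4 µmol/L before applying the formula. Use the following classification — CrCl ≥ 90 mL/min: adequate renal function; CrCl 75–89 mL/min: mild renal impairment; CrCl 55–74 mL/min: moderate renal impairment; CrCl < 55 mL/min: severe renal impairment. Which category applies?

SCr = 305 / 88.4 = 3.45 mg/dL
CrCl = (140 − 71) × 113 / (72 × 3.45) = 7797.0 / 248.40 ≈ 31.4 mL/min
31 mL/min falls in the 'severe renal impairment' range.

severe renal impairment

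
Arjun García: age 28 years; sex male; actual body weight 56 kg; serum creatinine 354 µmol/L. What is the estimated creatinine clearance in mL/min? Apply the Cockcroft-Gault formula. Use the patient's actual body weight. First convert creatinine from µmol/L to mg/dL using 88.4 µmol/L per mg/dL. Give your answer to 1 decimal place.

SCr = 354 / 88.4 = 4.005 mg/dL
CrCl = (140 − 28) × 56 / (72 × 4.005) = 6272.0 / 288.36 ≈ 21.8 mL/min

21.8 mL/min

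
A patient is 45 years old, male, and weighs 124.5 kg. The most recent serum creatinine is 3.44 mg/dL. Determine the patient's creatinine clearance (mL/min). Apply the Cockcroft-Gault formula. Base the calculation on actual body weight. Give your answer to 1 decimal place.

47.8 mL/min

CrCl = (140 − 45) × 124.5 / (72 × 3.44) = 11827.5 / 247.68 ≈ 47.8 mL/min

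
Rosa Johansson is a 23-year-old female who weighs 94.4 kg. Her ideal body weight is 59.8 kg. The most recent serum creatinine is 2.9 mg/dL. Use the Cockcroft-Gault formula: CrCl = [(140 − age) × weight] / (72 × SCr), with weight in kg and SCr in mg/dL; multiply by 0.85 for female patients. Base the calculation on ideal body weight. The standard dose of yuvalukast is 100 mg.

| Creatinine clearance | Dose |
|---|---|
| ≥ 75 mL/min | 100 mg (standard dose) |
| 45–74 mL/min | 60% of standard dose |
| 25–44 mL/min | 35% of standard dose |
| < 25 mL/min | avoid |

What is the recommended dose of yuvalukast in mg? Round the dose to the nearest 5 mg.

35 mg

CrCl = (140 − 23) × 59.8 / (72 × 2.9) × 0.85 = 6996.6 / 208.80 × 0.85 ≈ 28.5 mL/min
CrCl ≈ 28 mL/min → bracket 25–44 mL/min.
35% of 100 mg = 35 mg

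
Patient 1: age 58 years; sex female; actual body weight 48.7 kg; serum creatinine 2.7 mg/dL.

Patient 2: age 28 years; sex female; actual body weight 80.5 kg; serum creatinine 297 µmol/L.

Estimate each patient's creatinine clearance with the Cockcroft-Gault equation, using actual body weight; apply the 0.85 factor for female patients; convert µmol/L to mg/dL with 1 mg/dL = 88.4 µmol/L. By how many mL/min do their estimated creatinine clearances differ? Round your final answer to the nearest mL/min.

Patient 1: CrCl = (140 − 58) × 48.7 / (72 × 2.7) × 0.85 = 3993.4 / 194.40 × 0.85 ≈ 17.5 mL/min
Patient 2: SCr = 297 / 88.4 = 3.36 mg/dL
Patient 2: CrCl = (140 − 28) × 80.5 / (72 × 3.36) × 0.85 = 9016.0 / 241.92 × 0.85 ≈ 31.7 mL/min
|17.5 − 31.7| = 14.2 mL/min

14 mL/min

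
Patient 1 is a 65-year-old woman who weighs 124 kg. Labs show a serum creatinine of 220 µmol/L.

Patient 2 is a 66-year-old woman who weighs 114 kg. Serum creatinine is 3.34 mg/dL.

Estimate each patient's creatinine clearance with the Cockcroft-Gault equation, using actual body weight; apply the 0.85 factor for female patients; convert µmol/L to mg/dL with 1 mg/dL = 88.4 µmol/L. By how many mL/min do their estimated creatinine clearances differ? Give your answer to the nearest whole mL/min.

14 mL/min

Patient 1: SCr = 220 / 88.4 = 2.489 mg/dL
Patient 1: CrCl = (140 − 65) × 124 / (72 × 2.489) × 0.85 = 9300.0 / 179.21 × 0.85 ≈ 44.1 mL/min
Patient 2: CrCl = (140 − 66) × 114 / (72 × 3.34) × 0.85 = 8436.0 / 240.48 × 0.85 ≈ 29.8 mL/min
|44.1 − 29.8| = 14.3 mL/min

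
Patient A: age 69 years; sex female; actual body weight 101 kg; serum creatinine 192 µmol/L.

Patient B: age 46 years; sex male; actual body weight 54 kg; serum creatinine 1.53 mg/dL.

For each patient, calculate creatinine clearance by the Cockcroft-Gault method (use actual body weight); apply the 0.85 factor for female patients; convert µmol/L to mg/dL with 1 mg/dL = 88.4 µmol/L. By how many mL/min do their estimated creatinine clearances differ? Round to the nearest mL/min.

7 mL/min

Patient A: SCr = 192 / 88.4 = 2.172 mg/dL
Patient A: CrCl = (140 − 69) × 101 / (72 × 2.172) × 0.85 = 7171.0 / 156.38 × 0.85 ≈ 39.0 mL/min
Patient B: CrCl = (140 − 46) × 54 / (72 × 1.53) = 5076.0 / 110.16 ≈ 46.1 mL/min
|39.0 − 46.1| = 7.1 mL/min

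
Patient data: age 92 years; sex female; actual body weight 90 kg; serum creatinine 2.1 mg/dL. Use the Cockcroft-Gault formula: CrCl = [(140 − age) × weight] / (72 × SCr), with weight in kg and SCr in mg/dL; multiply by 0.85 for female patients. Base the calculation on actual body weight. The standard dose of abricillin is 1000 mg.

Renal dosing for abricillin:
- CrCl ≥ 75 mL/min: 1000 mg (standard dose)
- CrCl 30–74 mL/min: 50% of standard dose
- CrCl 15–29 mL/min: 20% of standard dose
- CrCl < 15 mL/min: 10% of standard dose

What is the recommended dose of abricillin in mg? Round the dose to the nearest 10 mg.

CrCl = (140 − 92) × 90 / (72 × 2.1) × 0.85 = 4320.0 / 151.20 × 0.85 ≈ 24.3 mL/min
CrCl ≈ 24 mL/min → bracket 15–29 mL/min.
20% of 1000 mg = 200 mg

200 mg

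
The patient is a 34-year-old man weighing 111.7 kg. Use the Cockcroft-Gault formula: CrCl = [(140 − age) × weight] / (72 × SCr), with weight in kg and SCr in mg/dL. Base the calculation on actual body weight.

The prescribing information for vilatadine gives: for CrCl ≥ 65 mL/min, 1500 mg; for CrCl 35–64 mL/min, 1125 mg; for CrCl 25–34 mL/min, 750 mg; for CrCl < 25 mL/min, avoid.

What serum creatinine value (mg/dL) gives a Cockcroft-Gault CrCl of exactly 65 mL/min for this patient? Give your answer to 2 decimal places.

2.53 mg/dL

Standard dose requires CrCl ≥ 65 mL/min.
Set (140 − 34) × 111.7 / (72 × SCr) = 65
SCr = (140 − 34) × 111.7 / (72 × 65) = 2.530 mg/dL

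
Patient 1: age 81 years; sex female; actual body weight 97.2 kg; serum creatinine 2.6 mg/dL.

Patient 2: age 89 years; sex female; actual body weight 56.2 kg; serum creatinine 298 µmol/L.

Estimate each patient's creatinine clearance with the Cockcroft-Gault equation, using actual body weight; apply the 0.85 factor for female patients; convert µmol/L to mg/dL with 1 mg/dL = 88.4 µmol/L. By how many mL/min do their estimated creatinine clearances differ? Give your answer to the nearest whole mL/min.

16 mL/min

Patient 1: CrCl = (140 − 81) × 97.2 / (72 × 2.6) × 0.85 = 5734.8 / 187.20 × 0.85 ≈ 26.0 mL/min
Patient 2: SCr = 298 / 88.4 = 3.371 mg/dL
Patient 2: CrCl = (140 − 89) × 56.2 / (72 × 3.371) × 0.85 = 2866.2 / 242.71 × 0.85 ≈ 10.0 mL/min
|26.0 − 10.0| = 16.0 mL/min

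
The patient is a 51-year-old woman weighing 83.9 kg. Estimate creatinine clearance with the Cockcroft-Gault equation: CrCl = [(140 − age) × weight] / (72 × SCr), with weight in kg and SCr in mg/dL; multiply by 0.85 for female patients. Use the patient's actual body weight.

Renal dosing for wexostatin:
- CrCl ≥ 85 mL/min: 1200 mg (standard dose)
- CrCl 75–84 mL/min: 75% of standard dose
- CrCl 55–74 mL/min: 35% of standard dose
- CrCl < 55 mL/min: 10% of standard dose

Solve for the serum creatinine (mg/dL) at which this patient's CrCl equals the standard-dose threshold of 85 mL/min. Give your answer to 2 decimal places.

Standard dose requires CrCl ≥ 85 mL/min.
Set (140 − 51) × 83.9 × 0.85 / (72 × SCr) = 85
SCr = (140 − 51) × 83.9 × 0.85 / (72 × 85) = 1.037 mg/dL

1.04 mg/dL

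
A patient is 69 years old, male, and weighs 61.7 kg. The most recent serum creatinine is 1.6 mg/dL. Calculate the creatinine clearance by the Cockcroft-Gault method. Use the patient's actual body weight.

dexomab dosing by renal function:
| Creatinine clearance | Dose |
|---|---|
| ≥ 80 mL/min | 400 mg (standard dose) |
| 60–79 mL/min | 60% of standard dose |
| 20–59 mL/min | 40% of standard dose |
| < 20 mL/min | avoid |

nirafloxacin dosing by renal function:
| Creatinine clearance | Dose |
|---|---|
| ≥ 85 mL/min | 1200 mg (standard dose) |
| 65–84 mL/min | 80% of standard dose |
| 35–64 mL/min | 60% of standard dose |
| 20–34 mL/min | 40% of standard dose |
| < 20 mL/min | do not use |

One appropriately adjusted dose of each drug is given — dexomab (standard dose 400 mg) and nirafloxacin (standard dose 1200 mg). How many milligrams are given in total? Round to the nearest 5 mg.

CrCl = (140 − 69) × 61.7 / (72 × 1.6) = 4380.7 / 115.20 ≈ 38.0 mL/min
CrCl ≈ 38 mL/min.
dexomab: 20–59 mL/min → 40% of 400 mg = 160 mg.
nirafloxacin: 35–64 mL/min → 60% of 1200 mg = 720 mg.
Total = 160 + 720 = 880 mg.

880 mg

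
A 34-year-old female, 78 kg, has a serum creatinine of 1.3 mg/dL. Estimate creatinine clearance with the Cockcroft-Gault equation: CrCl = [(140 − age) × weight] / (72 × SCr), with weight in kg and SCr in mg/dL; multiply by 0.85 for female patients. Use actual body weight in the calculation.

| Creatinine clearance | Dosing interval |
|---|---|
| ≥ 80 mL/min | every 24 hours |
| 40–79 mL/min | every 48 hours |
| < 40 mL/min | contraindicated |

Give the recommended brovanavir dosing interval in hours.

CrCl = (140 − 34) × 78 / (72 × 1.3) × 0.85 = 8268.0 / 93.60 × 0.85 ≈ 75.1 mL/min
CrCl ≈ 75 mL/min → bracket 40–79 mL/min → every 48 hours.

every 48 hours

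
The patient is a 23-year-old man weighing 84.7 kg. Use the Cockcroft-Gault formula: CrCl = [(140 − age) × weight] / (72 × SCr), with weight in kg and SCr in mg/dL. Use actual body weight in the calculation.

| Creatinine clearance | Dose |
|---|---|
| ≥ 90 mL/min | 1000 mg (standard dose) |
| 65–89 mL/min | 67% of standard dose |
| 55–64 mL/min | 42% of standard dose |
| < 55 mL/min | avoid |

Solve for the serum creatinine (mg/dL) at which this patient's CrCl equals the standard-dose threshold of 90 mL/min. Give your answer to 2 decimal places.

Standard dose requires CrCl ≥ 90 mL/min.
Set (140 − 23) × 84.7 / (72 × SCr) = 90
SCr = (140 − 23) × 84.7 / (72 × 90) = 1.529 mg/dL

1.53 mg/dL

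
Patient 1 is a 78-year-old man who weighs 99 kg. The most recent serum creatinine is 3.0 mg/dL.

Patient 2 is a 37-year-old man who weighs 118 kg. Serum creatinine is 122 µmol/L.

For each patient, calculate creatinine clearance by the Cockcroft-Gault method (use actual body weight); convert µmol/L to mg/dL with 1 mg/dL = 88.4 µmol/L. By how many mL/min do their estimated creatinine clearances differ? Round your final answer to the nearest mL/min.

Patient 1: CrCl = (140 − 78) × 99 / (72 × 3) = 6138.0 / 216.00 ≈ 28.4 mL/min
Patient 2: SCr = 122 / 88.4 = 1.38 mg/dL
Patient 2: CrCl = (140 − 37) × 118 / (72 × 1.38) = 12154.0 / 99.36 ≈ 122.3 mL/min
|28.4 − 122.3| = 93.9 mL/min

94 mL/min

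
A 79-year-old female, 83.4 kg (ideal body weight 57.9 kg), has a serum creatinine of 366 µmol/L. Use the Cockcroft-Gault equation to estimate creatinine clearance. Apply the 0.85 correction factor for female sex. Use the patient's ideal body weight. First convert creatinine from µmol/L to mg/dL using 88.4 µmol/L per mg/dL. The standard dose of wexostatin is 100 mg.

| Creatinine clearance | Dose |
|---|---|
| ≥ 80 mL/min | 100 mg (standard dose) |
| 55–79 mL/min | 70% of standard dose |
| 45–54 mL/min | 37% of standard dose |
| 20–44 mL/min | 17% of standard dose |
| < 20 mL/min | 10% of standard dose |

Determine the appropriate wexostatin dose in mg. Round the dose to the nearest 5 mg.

10 mg

SCr = 366 / 88.4 = 4.14 mg/dL
CrCl = (140 − 79) × 57.9 / (72 × 4.14) × 0.85 = 3531.9 / 298.08 × 0.85 ≈ 10.1 mL/min
CrCl ≈ 10 mL/min → bracket < 20 mL/min.
10% of 100 mg = 10 mg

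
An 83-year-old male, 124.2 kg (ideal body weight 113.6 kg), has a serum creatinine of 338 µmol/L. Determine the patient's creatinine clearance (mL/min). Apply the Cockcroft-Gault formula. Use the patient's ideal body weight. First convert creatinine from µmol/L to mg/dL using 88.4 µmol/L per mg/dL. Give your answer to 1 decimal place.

SCr = 338 / 88.4 = 3.824 mg/dL
CrCl = (140 − 83) × 113.6 / (72 × 3.824) = 6475.2 / 275.33 ≈ 23.5 mL/min

23.5 mL/min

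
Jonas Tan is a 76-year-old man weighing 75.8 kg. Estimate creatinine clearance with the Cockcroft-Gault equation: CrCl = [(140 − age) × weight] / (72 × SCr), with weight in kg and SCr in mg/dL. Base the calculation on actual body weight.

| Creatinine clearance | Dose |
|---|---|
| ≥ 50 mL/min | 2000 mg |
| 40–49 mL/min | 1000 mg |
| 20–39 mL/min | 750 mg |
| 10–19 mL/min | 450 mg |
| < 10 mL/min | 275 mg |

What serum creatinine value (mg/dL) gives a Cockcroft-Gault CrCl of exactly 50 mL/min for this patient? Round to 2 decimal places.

1.35 mg/dL

Standard dose requires CrCl ≥ 50 mL/min.
Set (140 − 76) × 75.8 / (72 × SCr) = 50
SCr = (140 − 76) × 75.8 / (72 × 50) = 1.348 mg/dL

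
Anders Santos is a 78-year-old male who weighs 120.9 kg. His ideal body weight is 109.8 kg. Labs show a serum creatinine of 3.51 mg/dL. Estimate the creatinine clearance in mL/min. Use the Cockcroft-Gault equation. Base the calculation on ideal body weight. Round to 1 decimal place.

CrCl = (140 − 78) × 109.8 / (72 × 3.51) = 6807.6 / 252.72 ≈ 26.9 mL/min

26.9 mL/min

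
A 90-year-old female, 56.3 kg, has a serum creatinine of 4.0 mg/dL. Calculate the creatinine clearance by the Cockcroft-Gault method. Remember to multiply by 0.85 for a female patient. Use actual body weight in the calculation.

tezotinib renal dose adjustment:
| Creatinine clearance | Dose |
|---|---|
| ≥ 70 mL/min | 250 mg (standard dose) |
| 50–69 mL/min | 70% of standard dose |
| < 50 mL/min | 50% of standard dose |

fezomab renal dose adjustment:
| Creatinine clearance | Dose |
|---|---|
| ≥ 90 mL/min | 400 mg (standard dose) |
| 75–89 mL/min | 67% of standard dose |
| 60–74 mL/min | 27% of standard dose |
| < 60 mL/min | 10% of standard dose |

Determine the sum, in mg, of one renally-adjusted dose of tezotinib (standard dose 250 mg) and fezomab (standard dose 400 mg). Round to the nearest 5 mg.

165 mg

CrCl = (140 − 90) × 56.3 / (72 × 4) × 0.85 = 2815.0 / 288.00 × 0.85 ≈ 8.3 mL/min
CrCl ≈ 8 mL/min.
tezotinib: < 50 mL/min → 50% of 250 mg = 125 mg.
fezomab: < 60 mL/min → 10% of 400 mg = 40 mg.
Total = 125 + 40 = 165 mg.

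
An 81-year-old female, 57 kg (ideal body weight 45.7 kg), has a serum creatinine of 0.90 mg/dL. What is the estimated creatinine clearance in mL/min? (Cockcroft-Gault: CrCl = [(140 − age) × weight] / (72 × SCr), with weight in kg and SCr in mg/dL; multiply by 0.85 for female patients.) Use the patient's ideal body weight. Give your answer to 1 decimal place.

35.4 mL/min

CrCl = (140 − 81) × 45.7 / (72 × 0.9) × 0.85 = 2696.3 / 64.80 × 0.85 ≈ 35.4 mL/min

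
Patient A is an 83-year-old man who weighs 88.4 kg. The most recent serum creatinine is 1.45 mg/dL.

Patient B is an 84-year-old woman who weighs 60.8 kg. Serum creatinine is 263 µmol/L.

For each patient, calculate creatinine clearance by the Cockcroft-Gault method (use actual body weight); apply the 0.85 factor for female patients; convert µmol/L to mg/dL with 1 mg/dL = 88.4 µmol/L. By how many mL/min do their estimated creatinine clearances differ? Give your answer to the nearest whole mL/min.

35 mL/min

Patient A: CrCl = (140 − 83) × 88.4 / (72 × 1.45) = 5038.8 / 104.40 ≈ 48.3 mL/min
Patient B: SCr = 263 / 88.4 = 2.975 mg/dL
Patient B: CrCl = (140 − 84) × 60.8 / (72 × 2.975) × 0.85 = 3404.8 / 214.20 × 0.85 ≈ 13.5 mL/min
|48.3 − 13.5| = 34.8 mL/min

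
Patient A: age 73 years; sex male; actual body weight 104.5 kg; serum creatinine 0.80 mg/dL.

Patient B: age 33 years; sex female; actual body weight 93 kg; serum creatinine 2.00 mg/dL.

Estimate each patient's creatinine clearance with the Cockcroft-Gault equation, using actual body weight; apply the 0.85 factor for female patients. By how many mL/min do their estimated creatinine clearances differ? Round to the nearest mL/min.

Patient A: CrCl = (140 − 73) × 104.5 / (72 × 0.8) = 7001.5 / 57.60 ≈ 121.6 mL/min
Patient B: CrCl = (140 − 33) × 93 / (72 × 2) × 0.85 = 9951.0 / 144.00 × 0.85 ≈ 58.7 mL/min
|121.6 − 58.7| = 62.9 mL/min

63 mL/min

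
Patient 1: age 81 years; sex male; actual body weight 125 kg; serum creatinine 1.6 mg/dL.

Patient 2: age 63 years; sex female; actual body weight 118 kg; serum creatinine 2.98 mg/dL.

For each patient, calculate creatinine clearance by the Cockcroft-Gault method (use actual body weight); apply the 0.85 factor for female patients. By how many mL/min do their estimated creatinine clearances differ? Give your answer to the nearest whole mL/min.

28 mL/min

Patient 1: CrCl = (140 − 81) × 125 / (72 × 1.6) = 7375.0 / 115.20 ≈ 64.0 mL/min
Patient 2: CrCl = (140 − 63) × 118 / (72 × 2.98) × 0.85 = 9086.0 / 214.56 × 0.85 ≈ 36.0 mL/min
|64.0 − 36.0| = 28.0 mL/min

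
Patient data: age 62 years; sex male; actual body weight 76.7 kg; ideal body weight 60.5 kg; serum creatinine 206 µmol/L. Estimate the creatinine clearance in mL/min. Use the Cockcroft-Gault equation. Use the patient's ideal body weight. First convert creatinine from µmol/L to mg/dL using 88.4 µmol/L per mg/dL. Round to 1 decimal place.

28.1 mL/min

SCr = 206 / 88.4 = 2.33 mg/dL
CrCl = (140 − 62) × 60.5 / (72 × 2.33) = 4719.0 / 167.76 ≈ 28.1 mL/min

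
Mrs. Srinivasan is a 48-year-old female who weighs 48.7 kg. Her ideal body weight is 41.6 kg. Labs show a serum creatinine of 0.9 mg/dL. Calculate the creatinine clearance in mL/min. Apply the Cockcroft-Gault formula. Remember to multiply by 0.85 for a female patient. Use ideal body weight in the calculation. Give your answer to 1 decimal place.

50.2 mL/min

CrCl = (140 − 48) × 41.6 / (72 × 0.9) × 0.85 = 3827.2 / 64.80 × 0.85 ≈ 50.2 mL/min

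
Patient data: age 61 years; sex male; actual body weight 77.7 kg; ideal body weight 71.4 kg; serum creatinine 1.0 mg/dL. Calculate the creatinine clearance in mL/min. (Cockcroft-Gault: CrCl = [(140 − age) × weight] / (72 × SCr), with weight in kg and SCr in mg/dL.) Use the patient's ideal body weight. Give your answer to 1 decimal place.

CrCl = (140 − 61) × 71.4 / (72 × 1) = 5640.6 / 72.00 ≈ 78.3 mL/min

78.3 mL/min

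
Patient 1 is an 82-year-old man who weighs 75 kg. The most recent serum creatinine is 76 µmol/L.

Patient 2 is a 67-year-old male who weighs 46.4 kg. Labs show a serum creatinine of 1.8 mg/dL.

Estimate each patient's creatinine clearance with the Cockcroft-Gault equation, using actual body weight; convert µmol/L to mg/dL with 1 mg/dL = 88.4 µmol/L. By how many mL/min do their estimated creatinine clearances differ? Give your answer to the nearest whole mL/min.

44 mL/min

Patient 1: SCr = 76 / 88.4 = 0.86 mg/dL
Patient 1: CrCl = (140 − 82) × 75 / (72 × 0.86) = 4350.0 / 61.92 ≈ 70.3 mL/min
Patient 2: CrCl = (140 − 67) × 46.4 / (72 × 1.8) = 3387.2 / 129.60 ≈ 26.1 mL/min
|70.3 − 26.1| = 44.2 mL/min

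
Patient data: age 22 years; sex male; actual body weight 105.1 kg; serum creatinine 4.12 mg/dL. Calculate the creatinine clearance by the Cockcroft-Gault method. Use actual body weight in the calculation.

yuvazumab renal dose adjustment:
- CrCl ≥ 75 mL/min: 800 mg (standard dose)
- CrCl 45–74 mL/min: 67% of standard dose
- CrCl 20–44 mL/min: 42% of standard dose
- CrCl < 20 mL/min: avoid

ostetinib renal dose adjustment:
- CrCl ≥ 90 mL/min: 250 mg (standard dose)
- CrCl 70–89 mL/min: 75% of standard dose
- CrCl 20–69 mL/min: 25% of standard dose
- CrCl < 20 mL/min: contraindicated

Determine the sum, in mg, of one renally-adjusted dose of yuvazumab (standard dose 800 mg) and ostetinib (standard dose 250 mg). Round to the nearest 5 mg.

400 mg

CrCl = (140 − 22) × 105.1 / (72 × 4.12) = 12401.8 / 296.64 ≈ 41.8 mL/min
CrCl ≈ 42 mL/min.
yuvazumab: 20–44 mL/min → 42% of 800 mg = 336 mg.
ostetinib: 20–69 mL/min → 25% of 250 mg = 62.5 mg.
Total = 336 + 62.5 = 398.5 mg.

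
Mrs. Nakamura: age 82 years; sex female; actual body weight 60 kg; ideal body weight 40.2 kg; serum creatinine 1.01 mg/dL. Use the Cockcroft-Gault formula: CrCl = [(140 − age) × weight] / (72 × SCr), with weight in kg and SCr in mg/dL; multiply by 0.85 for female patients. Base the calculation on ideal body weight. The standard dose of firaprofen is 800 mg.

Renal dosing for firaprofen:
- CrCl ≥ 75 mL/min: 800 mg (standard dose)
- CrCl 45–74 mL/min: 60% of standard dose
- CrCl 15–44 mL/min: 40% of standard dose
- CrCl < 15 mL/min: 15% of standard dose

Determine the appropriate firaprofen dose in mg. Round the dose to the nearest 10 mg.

CrCl = (140 − 82) × 40.2 / (72 × 1.01) × 0.85 = 2331.6 / 72.72 × 0.85 ≈ 27.3 mL/min
CrCl ≈ 27 mL/min → bracket 15–44 mL/min.
40% of 800 mg = 320 mg

320 mg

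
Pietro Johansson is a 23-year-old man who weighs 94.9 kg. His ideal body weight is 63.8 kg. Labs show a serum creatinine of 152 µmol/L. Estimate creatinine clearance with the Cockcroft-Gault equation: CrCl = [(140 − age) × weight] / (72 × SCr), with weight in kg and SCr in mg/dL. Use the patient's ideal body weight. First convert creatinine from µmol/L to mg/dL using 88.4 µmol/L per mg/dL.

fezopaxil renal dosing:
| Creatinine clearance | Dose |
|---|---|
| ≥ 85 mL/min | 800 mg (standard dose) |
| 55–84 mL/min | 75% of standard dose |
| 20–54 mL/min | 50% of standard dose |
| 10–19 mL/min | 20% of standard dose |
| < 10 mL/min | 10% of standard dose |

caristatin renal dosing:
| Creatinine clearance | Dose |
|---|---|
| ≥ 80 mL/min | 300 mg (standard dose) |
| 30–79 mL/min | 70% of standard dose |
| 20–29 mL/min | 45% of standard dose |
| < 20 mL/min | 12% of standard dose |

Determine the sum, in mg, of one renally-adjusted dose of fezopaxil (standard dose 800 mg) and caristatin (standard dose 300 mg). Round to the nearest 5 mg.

810 mg

SCr = 152 / 88.4 = 1.719 mg/dL
CrCl = (140 − 23) × 63.8 / (72 × 1.719) = 7464.6 / 123.77 ≈ 60.3 mL/min
CrCl ≈ 60 mL/min.
fezopaxil: 55–84 mL/min → 75% of 800 mg = 600 mg.
caristatin: 30–79 mL/min → 70% of 300 mg = 210 mg.
Total = 600 + 210 = 810 mg.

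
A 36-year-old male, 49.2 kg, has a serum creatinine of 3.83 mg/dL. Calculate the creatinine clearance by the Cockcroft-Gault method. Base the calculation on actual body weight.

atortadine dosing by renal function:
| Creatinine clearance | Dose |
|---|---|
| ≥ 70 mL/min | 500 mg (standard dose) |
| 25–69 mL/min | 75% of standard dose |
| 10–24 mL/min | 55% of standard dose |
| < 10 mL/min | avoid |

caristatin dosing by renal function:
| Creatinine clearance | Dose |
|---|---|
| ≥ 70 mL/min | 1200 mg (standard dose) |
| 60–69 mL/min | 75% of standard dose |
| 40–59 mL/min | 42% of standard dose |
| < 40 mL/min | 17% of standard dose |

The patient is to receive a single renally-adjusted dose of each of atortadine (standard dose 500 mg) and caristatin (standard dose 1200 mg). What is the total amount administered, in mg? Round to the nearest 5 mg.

CrCl = (140 − 36) × 49.2 / (72 × 3.83) = 5116.8 / 275.76 ≈ 18.6 mL/min
CrCl ≈ 19 mL/min.
atortadine: 10–24 mL/min → 55% of 500 mg = 275 mg.
caristatin: < 40 mL/min → 17% of 1200 mg = 204 mg.
Total = 275 + 204 = 479 mg.

480 mg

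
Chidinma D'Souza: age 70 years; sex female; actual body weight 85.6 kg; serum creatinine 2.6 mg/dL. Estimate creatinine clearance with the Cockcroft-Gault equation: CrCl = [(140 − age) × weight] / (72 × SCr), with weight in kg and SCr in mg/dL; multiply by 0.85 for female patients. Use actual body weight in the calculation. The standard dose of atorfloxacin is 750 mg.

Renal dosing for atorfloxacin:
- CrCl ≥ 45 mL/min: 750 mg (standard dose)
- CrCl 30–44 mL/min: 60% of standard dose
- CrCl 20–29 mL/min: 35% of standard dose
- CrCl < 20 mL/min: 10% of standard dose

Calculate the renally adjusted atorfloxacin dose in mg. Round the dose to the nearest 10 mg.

CrCl = (140 − 70) × 85.6 / (72 × 2.6) × 0.85 = 5992.0 / 187.20 × 0.85 ≈ 27.2 mL/min
CrCl ≈ 27 mL/min → bracket 20–29 mL/min.
35% of 750 mg = 262.5 mg → 260 mg

260 mg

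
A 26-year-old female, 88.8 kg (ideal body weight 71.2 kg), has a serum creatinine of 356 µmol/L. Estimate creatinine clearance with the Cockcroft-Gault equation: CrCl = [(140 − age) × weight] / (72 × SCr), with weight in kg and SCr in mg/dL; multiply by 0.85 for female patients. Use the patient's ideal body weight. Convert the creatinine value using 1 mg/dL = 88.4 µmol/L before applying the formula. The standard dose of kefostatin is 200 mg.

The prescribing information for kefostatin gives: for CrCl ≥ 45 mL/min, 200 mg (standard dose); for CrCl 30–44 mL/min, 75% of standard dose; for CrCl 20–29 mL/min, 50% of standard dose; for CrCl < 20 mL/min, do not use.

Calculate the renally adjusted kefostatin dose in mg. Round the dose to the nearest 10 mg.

SCr = 356 / 88.4 = 4.027 mg/dL
CrCl = (140 − 26) × 71.2 / (72 × 4.027) × 0.85 = 8116.8 / 289.94 × 0.85 ≈ 23.8 mL/min
CrCl ≈ 24 mL/min → bracket 20–29 mL/min.
50% of 200 mg = 100 mg

100 mg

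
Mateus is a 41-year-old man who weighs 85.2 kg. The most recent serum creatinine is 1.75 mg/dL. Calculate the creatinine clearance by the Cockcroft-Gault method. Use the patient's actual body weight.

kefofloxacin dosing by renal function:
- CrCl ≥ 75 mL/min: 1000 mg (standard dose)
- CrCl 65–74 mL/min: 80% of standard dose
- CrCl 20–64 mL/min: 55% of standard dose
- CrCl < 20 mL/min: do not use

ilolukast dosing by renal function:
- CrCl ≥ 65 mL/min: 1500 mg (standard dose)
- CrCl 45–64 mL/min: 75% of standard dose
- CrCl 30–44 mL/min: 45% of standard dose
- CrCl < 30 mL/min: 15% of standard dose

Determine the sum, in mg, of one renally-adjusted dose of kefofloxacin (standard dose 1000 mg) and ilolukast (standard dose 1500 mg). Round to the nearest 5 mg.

CrCl = (140 − 41) × 85.2 / (72 × 1.75) = 8434.8 / 126.00 ≈ 66.9 mL/min
CrCl ≈ 67 mL/min.
kefofloxacin: 65–74 mL/min → 80% of 1000 mg = 800 mg.
ilolukast: ≥ 65 mL/min → 100% of 1500 mg = 1500 mg.
Total = 800 + 1500 = 2300 mg.

2300 mg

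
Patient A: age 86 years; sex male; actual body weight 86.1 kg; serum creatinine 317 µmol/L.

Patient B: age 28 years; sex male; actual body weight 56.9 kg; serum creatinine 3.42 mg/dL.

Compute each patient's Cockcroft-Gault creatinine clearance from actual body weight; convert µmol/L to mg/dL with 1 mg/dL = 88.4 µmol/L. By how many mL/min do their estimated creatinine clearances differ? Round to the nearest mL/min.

8 mL/min

Patient A: SCr = 317 / 88.4 = 3.586 mg/dL
Patient A: CrCl = (140 − 86) × 86.1 / (72 × 3.586) = 4649.4 / 258.19 ≈ 18.0 mL/min
Patient B: CrCl = (140 − 28) × 56.9 / (72 × 3.42) = 6372.8 / 246.24 ≈ 25.9 mL/min
|18.0 − 25.9| = 7.9 mL/min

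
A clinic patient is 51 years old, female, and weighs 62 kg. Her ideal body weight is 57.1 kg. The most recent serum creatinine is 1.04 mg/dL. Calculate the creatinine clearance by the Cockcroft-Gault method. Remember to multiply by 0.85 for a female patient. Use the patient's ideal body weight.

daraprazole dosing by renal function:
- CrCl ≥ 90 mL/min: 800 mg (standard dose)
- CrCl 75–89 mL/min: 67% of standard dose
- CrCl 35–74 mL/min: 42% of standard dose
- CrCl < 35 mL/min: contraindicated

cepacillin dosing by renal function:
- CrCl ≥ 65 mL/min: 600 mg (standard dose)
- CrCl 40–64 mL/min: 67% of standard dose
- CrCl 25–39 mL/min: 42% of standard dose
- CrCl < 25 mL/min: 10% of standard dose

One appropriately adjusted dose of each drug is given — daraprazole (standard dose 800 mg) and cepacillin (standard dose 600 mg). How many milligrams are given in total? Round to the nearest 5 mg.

740 mg

CrCl = (140 − 51) × 57.1 / (72 × 1.04) × 0.85 = 5081.9 / 74.88 × 0.85 ≈ 57.7 mL/min
CrCl ≈ 58 mL/min.
daraprazole: 35–74 mL/min → 42% of 800 mg = 336 mg.
cepacillin: 40–64 mL/min → 67% of 600 mg = 402 mg.
Total = 336 + 402 = 738 mg.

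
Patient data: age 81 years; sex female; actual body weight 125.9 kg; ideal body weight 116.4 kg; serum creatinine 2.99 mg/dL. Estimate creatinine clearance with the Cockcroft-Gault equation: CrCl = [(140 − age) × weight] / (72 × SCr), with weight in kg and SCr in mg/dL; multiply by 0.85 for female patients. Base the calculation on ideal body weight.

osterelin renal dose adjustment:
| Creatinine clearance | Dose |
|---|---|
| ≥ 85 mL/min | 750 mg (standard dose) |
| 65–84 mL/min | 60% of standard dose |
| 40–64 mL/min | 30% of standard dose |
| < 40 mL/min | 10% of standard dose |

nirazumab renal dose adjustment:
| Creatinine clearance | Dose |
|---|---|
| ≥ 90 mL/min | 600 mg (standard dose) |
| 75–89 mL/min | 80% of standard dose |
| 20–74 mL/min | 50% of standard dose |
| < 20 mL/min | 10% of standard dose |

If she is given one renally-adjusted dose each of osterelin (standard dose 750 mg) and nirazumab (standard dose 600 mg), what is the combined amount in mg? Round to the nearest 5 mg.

375 mg

CrCl = (140 − 81) × 116.4 / (72 × 2.99) × 0.85 = 6867.6 / 215.28 × 0.85 ≈ 27.1 mL/min
CrCl ≈ 27 mL/min.
osterelin: < 40 mL/min → 10% of 750 mg = 75 mg.
nirazumab: 20–74 mL/min → 50% of 600 mg = 300 mg.
Total = 75 + 300 = 375 mg.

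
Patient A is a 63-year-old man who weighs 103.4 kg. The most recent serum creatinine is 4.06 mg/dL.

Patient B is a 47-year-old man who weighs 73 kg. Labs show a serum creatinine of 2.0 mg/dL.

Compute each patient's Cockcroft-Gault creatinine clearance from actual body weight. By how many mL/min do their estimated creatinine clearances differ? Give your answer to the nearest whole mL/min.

20 mL/min

Patient A: CrCl = (140 − 63) × 103.4 / (72 × 4.06) = 7961.8 / 292.32 ≈ 27.2 mL/min
Patient B: CrCl = (140 − 47) × 73 / (72 × 2) = 6789.0 / 144.00 ≈ 47.1 mL/min
|27.2 − 47.1| = 19.9 mL/min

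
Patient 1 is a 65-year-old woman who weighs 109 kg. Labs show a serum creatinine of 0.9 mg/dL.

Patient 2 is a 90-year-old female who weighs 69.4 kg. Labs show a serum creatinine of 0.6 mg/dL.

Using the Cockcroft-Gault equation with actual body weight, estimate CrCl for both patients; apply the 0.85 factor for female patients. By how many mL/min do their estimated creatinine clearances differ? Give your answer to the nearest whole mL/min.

Patient 1: CrCl = (140 − 65) × 109 / (72 × 0.9) × 0.85 = 8175.0 / 64.80 × 0.85 ≈ 107.2 mL/min
Patient 2: CrCl = (140 − 90) × 69.4 / (72 × 0.6) × 0.85 = 3470.0 / 43.20 × 0.85 ≈ 68.3 mL/min
|107.2 − 68.3| = 38.9 mL/min

39 mL/min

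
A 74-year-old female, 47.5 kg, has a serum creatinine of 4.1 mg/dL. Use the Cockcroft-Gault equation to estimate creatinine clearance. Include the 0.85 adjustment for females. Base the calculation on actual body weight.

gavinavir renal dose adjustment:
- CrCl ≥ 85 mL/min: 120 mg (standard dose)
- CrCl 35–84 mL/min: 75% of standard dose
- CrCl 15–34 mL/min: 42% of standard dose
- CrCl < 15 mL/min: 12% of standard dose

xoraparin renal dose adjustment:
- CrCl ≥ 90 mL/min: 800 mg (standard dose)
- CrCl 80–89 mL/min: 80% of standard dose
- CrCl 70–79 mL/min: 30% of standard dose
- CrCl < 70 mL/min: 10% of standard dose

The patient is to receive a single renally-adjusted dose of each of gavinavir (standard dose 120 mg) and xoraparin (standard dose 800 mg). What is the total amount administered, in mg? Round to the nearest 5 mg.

CrCl = (140 − 74) × 47.5 / (72 × 4.1) × 0.85 = 3135.0 / 295.20 × 0.85 ≈ 9.0 mL/min
CrCl ≈ 9 mL/min.
gavinavir: < 15 mL/min → 12% of 120 mg = 14.4 mg.
xoraparin: < 70 mL/min → 10% of 800 mg = 80 mg.
Total = 14.4 + 80 = 94.4 mg.

95 mg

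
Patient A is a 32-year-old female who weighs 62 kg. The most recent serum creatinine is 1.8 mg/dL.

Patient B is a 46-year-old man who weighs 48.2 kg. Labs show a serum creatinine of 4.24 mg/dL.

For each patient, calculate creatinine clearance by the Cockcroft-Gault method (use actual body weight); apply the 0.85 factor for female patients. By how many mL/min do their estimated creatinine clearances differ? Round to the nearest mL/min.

Patient A: CrCl = (140 − 32) × 62 / (72 × 1.8) × 0.85 = 6696.0 / 129.60 × 0.85 ≈ 43.9 mL/min
Patient B: CrCl = (140 − 46) × 48.2 / (72 × 4.24) = 4530.8 / 305.28 ≈ 14.8 mL/min
|43.9 − 14.8| = 29.1 mL/min

29 mL/min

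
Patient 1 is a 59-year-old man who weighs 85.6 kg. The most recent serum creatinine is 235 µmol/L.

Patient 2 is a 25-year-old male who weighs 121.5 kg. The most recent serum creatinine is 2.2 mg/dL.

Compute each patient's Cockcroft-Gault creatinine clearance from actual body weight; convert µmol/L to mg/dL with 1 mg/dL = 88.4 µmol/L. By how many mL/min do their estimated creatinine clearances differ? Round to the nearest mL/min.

Patient 1: SCr = 235 / 88.4 = 2.658 mg/dL
Patient 1: CrCl = (140 − 59) × 85.6 / (72 × 2.658) = 6933.6 / 191.38 ≈ 36.2 mL/min
Patient 2: CrCl = (140 − 25) × 121.5 / (72 × 2.2) = 13972.5 / 158.40 ≈ 88.2 mL/min
|36.2 − 88.2| = 52.0 mL/min

52 mL/min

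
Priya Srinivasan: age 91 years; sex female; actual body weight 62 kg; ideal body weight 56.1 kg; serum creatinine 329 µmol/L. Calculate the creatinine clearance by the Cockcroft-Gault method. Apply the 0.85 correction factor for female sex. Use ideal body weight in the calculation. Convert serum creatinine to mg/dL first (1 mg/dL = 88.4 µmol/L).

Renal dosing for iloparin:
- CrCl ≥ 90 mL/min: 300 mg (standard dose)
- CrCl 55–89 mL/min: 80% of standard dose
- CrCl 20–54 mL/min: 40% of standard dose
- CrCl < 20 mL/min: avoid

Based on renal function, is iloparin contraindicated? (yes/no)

SCr = 329 / 88.4 = 3.722 mg/dL
CrCl = (140 − 91) × 56.1 / (72 × 3.722) × 0.85 = 2748.9 / 267.98 × 0.85 ≈ 8.7 mL/min
CrCl ≈ 9 mL/min, which is < 20 mL/min.

yes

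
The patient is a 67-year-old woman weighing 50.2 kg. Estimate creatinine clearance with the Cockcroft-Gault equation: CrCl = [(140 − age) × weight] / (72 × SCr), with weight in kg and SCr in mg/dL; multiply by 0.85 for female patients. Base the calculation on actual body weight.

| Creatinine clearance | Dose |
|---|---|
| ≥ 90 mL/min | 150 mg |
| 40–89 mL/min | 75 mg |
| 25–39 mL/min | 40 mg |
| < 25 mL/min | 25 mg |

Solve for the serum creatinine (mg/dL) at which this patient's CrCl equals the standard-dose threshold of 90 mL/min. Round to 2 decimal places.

Standard dose requires CrCl ≥ 90 mL/min.
Set (140 − 67) × 50.2 × 0.85 / (72 × SCr) = 90
SCr = (140 − 67) × 50.2 × 0.85 / (72 × 90) = 0.481 mg/dL

0.48 mg/dL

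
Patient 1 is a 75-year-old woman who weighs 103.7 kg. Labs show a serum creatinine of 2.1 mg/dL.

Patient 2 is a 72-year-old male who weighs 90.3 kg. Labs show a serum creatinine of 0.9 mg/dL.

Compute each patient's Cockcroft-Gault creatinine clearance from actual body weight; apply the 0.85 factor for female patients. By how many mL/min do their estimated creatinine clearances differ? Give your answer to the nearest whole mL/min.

57 mL/min

Patient 1: CrCl = (140 − 75) × 103.7 / (72 × 2.1) × 0.85 = 6740.5 / 151.20 × 0.85 ≈ 37.9 mL/min
Patient 2: CrCl = (140 − 72) × 90.3 / (72 × 0.9) = 6140.4 / 64.80 ≈ 94.8 mL/min
|37.9 − 94.8| = 56.9 mL/min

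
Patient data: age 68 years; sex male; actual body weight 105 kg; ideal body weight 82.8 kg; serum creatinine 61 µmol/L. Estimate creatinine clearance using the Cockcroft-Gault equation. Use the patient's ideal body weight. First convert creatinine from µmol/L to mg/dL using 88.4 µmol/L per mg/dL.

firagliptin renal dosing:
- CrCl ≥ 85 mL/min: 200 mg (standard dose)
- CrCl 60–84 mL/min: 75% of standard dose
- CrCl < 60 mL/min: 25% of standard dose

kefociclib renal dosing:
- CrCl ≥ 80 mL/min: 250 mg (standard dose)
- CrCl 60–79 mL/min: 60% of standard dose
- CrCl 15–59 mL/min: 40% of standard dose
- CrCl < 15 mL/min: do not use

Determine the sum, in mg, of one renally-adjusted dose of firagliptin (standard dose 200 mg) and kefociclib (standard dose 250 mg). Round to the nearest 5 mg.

SCr = 61 / 88.4 = 0.69 mg/dL
CrCl = (140 − 68) × 82.8 / (72 × 0.69) = 5961.6 / 49.68 ≈ 120.0 mL/min
CrCl ≈ 120 mL/min.
firagliptin: ≥ 85 mL/min → 100% of 200 mg = 200 mg.
kefociclib: ≥ 80 mL/min → 100% of 250 mg = 250 mg.
Total = 200 + 250 = 450 mg.

450 mg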